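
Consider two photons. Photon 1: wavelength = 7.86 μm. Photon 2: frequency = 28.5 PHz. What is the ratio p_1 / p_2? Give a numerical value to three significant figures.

p_1 = 8.430 × 10^-29 kg·m/s (from wavelength = 7.86 μm, via p = h/λ).
p_2 = 6.299 × 10^-26 kg·m/s (from frequency = 28.5 PHz, via p = hf/c).
Ratio = 8.430 × 10^-29 / 6.299 × 10^-26 = 1.34 × 10^-3.

1.34 × 10^-3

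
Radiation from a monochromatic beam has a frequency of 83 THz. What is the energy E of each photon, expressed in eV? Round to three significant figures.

0.343 eV

Use h = 6.62607015e-34 J·s, 1 eV = 1.602176634e-19 J.
First convert: f = 83 THz = 8.3e13 Hz.
Apply E = hf: E = 5.500e-20 J.
Converting to eV: E = 0.3433 eV ≈ 0.343 eV.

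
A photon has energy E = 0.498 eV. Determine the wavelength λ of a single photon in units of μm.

2.49 μm

In SI units: E = 0.498 eV = 7.9788·10^-20 J.
For a photon λ = hc/E, so λ = 2.490·10^-6 m.
Converting to μm: λ = 2.490 μm ≈ 2.49 μm.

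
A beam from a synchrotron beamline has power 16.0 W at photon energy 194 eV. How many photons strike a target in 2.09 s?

Total energy: E_total = P·t = 16.0 × 2.09 = 33.44 J.
Per-photon energy: E = 3.108e-17 J.
N = E_total / E_photon = 1.08e18.

1.08e18 photons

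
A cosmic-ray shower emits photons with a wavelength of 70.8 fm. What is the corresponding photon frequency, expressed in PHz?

4.23e6 PHz

Convert to SI: λ = 70.8 fm = 7.08e-14 m.
Since f = c/λ for a photon, f = 4.234e21 Hz.
Converting to PHz: f = 4.234e6 PHz ≈ 4.23e6 PHz.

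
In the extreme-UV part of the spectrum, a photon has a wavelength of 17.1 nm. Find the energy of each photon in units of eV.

Take h = 6.62607015 × 10^-34 J·s, c = 2.99792458 × 10^8 m/s, 1 eV = 1.602176634 × 10^-19 J.
In SI units: λ = 17.1 nm = 1.71 × 10^-8 m.
The photon relation is E = hc/λ, giving E = 1.162 × 10^-17 J.
Converting to eV: E = 72.51 eV ≈ 72.5 eV.

72.5 eV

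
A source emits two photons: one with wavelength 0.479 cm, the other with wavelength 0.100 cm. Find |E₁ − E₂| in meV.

Using E = hc/λ: E₁ = 4.147 × 10^-23 J, E₂ = 1.986 × 10^-22 J.
|ΔE| = |4.147 × 10^-23 − 1.986 × 10^-22| = 1.57 × 10^-22 J = 0.981 meV.

0.981 meV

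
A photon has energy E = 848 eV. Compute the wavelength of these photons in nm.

(h = 6.62607015·10^-34 J·s, c = 2.99792458·10^8 m/s, 1 eV = 1.602176634·10^-19 J.)
Convert to SI: E = 848 eV = 1.3586·10^-16 J.
Apply λ = hc/E: λ = 1.462·10^-9 m.
Converting to nm: λ = 1.462 nm ≈ 1.46 nm.

1.46 nm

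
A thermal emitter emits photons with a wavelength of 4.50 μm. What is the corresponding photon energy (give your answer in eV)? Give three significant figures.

0.276 eV

First convert: λ = 4.50 μm = 4.50e-6 m.
Apply E = hc/λ: E = 4.414e-20 J.
Converting to eV: E = 0.2755 eV ≈ 0.276 eV.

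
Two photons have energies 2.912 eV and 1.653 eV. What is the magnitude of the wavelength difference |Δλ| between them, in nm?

Using λ = hc/E: λ₁ = 4.2577 × 10^-7 m, λ₂ = 7.5006 × 10^-7 m.
|Δλ| = |4.2577 × 10^-7 − 7.5006 × 10^-7| = 3.24 × 10^-7 m = 324 nm.

324 nm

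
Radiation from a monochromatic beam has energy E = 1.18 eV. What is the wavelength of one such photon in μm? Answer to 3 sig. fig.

1.05 μm

Use h = 6.62607015 × 10^-34 J·s, c = 2.99792458 × 10^8 m/s, 1 eV = 1.602176634 × 10^-19 J.
Convert to SI: E = 1.18 eV = 1.8906 × 10^-19 J.
Apply λ = hc/E: λ = 1.051 × 10^-6 m.
Converting to μm: λ = 1.051 μm ≈ 1.05 μm.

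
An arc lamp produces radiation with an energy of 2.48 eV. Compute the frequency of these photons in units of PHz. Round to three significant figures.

Take h = 6.62607015e-34 J·s, 1 eV = 1.602176634e-19 J.
Convert to SI: E = 2.48 eV = 3.9734e-19 J.
For a photon f = E/h, so f = 5.997e14 Hz.
Converting to PHz: f = 0.5997 PHz ≈ 0.600 PHz.

0.600 PHz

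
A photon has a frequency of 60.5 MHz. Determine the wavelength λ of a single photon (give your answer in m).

4.96 m

Take c = 2.99792458 × 10^8 m/s.
In SI units: f = 60.5 MHz = 6.05 × 10^7 Hz.
Apply λ = c/f: λ = 4.955 m.
So λ ≈ 4.96 m.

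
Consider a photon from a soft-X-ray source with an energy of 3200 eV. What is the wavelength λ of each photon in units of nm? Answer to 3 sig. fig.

Use h = 6.62607015 × 10^-34 J·s, c = 2.99792458 × 10^8 m/s, 1 eV = 1.602176634 × 10^-19 J.
Convert to SI: E = 3200 eV = 5.1270 × 10^-16 J.
Apply λ = hc/E: λ = 3.875 × 10^-10 m.
Converting to nm: λ = 0.3875 nm ≈ 0.387 nm.

0.387 nm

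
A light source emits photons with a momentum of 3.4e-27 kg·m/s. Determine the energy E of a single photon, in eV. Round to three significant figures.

Use c = 2.99792458e8 m/s, 1 eV = 1.602176634e-19 J.
Apply E = pc: E = 1.019e-18 J.
Converting to eV: E = 6.362 eV ≈ 6.36 eV.

6.36 eV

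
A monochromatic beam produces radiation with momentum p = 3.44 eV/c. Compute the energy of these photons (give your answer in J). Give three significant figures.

5.51e-19 J

First convert: p = 3.44 eV/c = 1.8384e-27 kg·m/s.
For a photon E = pc, so E = 5.511e-19 J.
So E ≈ 5.51e-19 J.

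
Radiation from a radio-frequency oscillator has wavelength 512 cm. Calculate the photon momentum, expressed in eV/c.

2.42e-7 eV/c

Take h = 6.62607015e-34 J·s, c = 2.99792458e8 m/s, 1 eV = 1.602176634e-19 J.
Convert to SI: λ = 512 cm = 5.12 m.
Apply p = h/λ: p = 1.294e-34 kg·m/s.
Converting to eV/c: p = 2.422e-7 eV/c ≈ 2.42e-7 eV/c.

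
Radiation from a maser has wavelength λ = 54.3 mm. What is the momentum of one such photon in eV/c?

(h = 6.62607015e-34 J·s, c = 2.99792458e8 m/s, 1 eV = 1.602176634e-19 J.)
In SI units: λ = 54.3 mm = 0.0543 m.
Since p = h/λ for a photon, p = 1.220e-32 kg·m/s.
Converting to eV/c: p = 2.283e-5 eV/c ≈ 2.28e-5 eV/c.

2.28e-5 eV/c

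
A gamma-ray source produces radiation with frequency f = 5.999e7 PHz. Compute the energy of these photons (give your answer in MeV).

First convert: f = 5.999e7 PHz = 5.999e22 Hz.
For a photon E = hf, so E = 3.975e-11 J.
Converting to MeV: E = 248.1 MeV ≈ 248 MeV.

248 MeV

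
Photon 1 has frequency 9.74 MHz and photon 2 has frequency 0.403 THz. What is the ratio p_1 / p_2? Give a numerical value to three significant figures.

2.42e-5

p_1 = 2.153e-35 kg·m/s (from frequency = 9.74 MHz, via p = hf/c).
p_2 = 8.907e-31 kg·m/s (from frequency = 0.403 THz, via p = hf/c).
Ratio = 2.153e-35 / 8.907e-31 = 2.42e-5.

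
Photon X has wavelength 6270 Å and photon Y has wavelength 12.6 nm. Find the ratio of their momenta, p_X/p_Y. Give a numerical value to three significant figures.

0.0201

p_X = 1.057e-27 kg·m/s (from wavelength = 6270 Å, via p = h/λ).
p_Y = 5.259e-26 kg·m/s (from wavelength = 12.6 nm, via p = h/λ).
Ratio = 1.057e-27 / 5.259e-26 = 0.0201.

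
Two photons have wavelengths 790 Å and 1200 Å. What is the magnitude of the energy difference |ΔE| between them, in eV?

5.36 eV

Using E = hc/λ: E₁ = 2.514e-18 J, E₂ = 1.655e-18 J.
|ΔE| = |2.514e-18 − 1.655e-18| = 8.59e-19 J = 5.36 eV.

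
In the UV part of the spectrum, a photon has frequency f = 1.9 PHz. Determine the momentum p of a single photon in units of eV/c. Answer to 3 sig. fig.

7.86 eV/c

(h = 6.62607015 × 10^-34 J·s, c = 2.99792458 × 10^8 m/s, 1 eV = 1.602176634 × 10^-19 J.)
Convert to SI: f = 1.9 PHz = 1.9 × 10^15 Hz.
Since p = hf/c for a photon, p = 4.199 × 10^-27 kg·m/s.
Converting to eV/c: p = 7.858 eV/c ≈ 7.86 eV/c.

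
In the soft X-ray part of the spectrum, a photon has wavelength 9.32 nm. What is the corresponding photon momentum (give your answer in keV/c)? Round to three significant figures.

0.133 keV/c

(h = 6.62607015e-34 J·s, c = 2.99792458e8 m/s, 1 eV = 1.602176634e-19 J.)
Convert to SI: λ = 9.32 nm = 9.32e-9 m.
For a photon p = h/λ, so p = 7.110e-26 kg·m/s.
Converting to keV/c: p = 0.1330 keV/c ≈ 0.133 keV/c.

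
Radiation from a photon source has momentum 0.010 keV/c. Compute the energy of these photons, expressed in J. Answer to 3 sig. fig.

Take c = 2.99792458e8 m/s, 1 eV = 1.602176634e-19 J.
Convert to SI: p = 0.010 keV/c = 5.3443e-27 kg·m/s.
Since E = pc for a photon, E = 1.602e-18 J.
So E ≈ 1.60e-18 J.

1.60e-18 J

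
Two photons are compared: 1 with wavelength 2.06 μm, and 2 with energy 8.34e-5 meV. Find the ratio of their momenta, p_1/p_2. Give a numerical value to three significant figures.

p_1 = 3.217e-28 kg·m/s (from wavelength = 2.06 μm, via p = h/λ).
p_2 = 4.457e-35 kg·m/s (from energy = 8.34e-5 meV, via p = E/c).
Ratio = 3.217e-28 / 4.457e-35 = 7.22e6.

7.22e6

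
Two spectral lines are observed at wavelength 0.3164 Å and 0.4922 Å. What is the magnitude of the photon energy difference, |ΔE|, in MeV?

Using E = hc/λ: E₁ = 6.2783 × 10^-15 J, E₂ = 4.0359 × 10^-15 J.
|ΔE| = |6.2783 × 10^-15 − 4.0359 × 10^-15| = 2.24 × 10^-15 J = 0.0140 MeV.

0.0140 MeV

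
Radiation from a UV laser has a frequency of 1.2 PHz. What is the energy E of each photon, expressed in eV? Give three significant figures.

Use h = 6.62607015 × 10^-34 J·s, 1 eV = 1.602176634 × 10^-19 J.
In SI units: f = 1.2 PHz = 1.2 × 10^15 Hz.
The photon relation is E = hf, giving E = 7.951 × 10^-19 J.
Converting to eV: E = 4.963 eV ≈ 4.96 eV.

4.96 eV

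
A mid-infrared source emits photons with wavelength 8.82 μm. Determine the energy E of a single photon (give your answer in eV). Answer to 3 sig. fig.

0.141 eV

(h = 6.62607015 × 10^-34 J·s, c = 2.99792458 × 10^8 m/s, 1 eV = 1.602176634 × 10^-19 J.)
Convert to SI: λ = 8.82 μm = 8.82 × 10^-6 m.
For a photon E = hc/λ, so E = 2.252 × 10^-20 J.
Converting to eV: E = 0.1406 eV ≈ 0.141 eV.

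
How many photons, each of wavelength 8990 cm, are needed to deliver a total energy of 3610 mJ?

Per-photon energy: E = 2.210 × 10^-27 J (from wavelength = 8990 cm).
N = E_total / E_photon = 3.61 J / 2.210 × 10^-27 J = 1.63 × 10^27.

1.63 × 10^27 photons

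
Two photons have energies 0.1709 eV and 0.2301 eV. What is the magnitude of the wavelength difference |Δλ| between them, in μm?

1.87 μm

Using λ = hc/E: λ₁ = 7.2548e-6 m, λ₂ = 5.3883e-6 m.
|Δλ| = |7.2548e-6 − 5.3883e-6| = 1.87e-6 m = 1.87 μm.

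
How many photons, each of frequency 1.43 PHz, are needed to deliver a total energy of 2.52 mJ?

2.66e15 photons

Per-photon energy: E = 9.475e-19 J (from frequency = 1.43 PHz).
N = E_total / E_photon = 0.00252 J / 9.475e-19 J = 2.66e15.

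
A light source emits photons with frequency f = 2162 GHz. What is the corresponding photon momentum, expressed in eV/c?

8.94e-3 eV/c

In SI units: f = 2162 GHz = 2.162e12 Hz.
Apply p = hf/c: p = 4.778e-30 kg·m/s.
Converting to eV/c: p = 0.008941 eV/c ≈ 8.94e-3 eV/c.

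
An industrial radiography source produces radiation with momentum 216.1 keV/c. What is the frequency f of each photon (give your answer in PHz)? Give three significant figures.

(h = 6.62607015e-34 J·s, c = 2.99792458e8 m/s, 1 eV = 1.602176634e-19 J.)
In SI units: p = 216.1 keV/c = 1.1549e-22 kg·m/s.
Since f = pc/h for a photon, f = 5.225e19 Hz.
Converting to PHz: f = 52250 PHz ≈ 5.23e4 PHz.

5.23e4 PHz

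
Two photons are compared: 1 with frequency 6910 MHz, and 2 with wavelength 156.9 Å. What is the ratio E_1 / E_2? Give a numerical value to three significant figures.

E_1 = 4.579e-24 J (from frequency = 6910 MHz, via E = hf).
E_2 = 1.266e-17 J (from wavelength = 156.9 Å, via E = hc/λ).
Ratio = 4.579e-24 / 1.266e-17 = 3.62e-7.

3.62e-7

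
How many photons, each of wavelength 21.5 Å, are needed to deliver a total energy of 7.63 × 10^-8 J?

Per-photon energy: E = 9.239 × 10^-17 J (from wavelength = 21.5 Å).
N = E_total / E_photon = 7.63 × 10^-8 J / 9.239 × 10^-17 J = 8.26 × 10^8.

8.26 × 10^8 photons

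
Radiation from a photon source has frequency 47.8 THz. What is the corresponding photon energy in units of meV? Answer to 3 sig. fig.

198 meV

Convert to SI: f = 47.8 THz = 4.78e13 Hz.
Since E = hf for a photon, E = 3.167e-20 J.
Converting to meV: E = 197.7 meV ≈ 198 meV.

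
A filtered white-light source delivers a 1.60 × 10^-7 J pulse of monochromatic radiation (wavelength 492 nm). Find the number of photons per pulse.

Per-photon energy: E = 4.037 × 10^-19 J (from wavelength = 492 nm).
N = E_total / E_photon = 1.60 × 10^-7 J / 4.037 × 10^-19 J = 3.96 × 10^11.

3.96 × 10^11 photons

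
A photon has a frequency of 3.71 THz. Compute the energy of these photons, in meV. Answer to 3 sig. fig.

(h = 6.62607015e-34 J·s, 1 eV = 1.602176634e-19 J.)
In SI units: f = 3.71 THz = 3.71e12 Hz.
Apply E = hf: E = 2.458e-21 J.
Converting to meV: E = 15.34 meV ≈ 15.3 meV.

15.3 meV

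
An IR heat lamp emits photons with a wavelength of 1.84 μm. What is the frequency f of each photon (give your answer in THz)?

163 THz

Take c = 2.99792458e8 m/s.
Convert to SI: λ = 1.84 μm = 1.84e-6 m.
Since f = c/λ for a photon, f = 1.629e14 Hz.
Converting to THz: f = 162.9 THz ≈ 163 THz.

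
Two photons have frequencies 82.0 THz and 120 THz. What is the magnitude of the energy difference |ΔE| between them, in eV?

0.157 eV

Using E = hf: E₁ = 5.433 × 10^-20 J, E₂ = 7.951 × 10^-20 J.
|ΔE| = |5.433 × 10^-20 − 7.951 × 10^-20| = 2.52 × 10^-20 J = 0.157 eV.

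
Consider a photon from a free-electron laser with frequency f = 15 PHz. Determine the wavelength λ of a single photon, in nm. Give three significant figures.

20.0 nm

(c = 2.99792458e8 m/s.)
In SI units: f = 15 PHz = 1.5e16 Hz.
The photon relation is λ = c/f, giving λ = 1.999e-8 m.
Converting to nm: λ = 19.99 nm ≈ 20.0 nm.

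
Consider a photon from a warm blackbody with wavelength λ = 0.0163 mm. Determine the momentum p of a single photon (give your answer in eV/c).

Take h = 6.62607015e-34 J·s, c = 2.99792458e8 m/s, 1 eV = 1.602176634e-19 J.
In SI units: λ = 0.0163 mm = 1.63e-5 m.
Since p = h/λ for a photon, p = 4.065e-29 kg·m/s.
Converting to eV/c: p = 0.07606 eV/c ≈ 0.0761 eV/c.

0.0761 eV/c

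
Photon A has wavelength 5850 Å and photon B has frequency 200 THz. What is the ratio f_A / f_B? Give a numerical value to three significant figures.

f_A = 5.125e14 Hz (from wavelength = 5850 Å, via f = c/λ).
f_B = 2.000e14 Hz (from frequency = 200 THz, via f given directly).
Ratio = 5.125e14 / 2.000e14 = 2.56.

2.56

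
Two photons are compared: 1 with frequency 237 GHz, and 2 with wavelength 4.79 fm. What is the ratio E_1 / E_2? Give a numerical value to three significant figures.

E_1 = 1.570 × 10^-22 J (from frequency = 237 GHz, via E = hf).
E_2 = 4.147 × 10^-11 J (from wavelength = 4.79 fm, via E = hc/λ).
Ratio = 1.570 × 10^-22 / 4.147 × 10^-11 = 3.79 × 10^-12.

3.79 × 10^-12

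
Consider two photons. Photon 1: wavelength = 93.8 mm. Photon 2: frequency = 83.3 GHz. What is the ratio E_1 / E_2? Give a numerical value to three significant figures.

E_1 = 2.118e-24 J (from wavelength = 93.8 mm, via E = hc/λ).
E_2 = 5.520e-23 J (from frequency = 83.3 GHz, via E = hf).
Ratio = 2.118e-24 / 5.520e-23 = 0.0384.

0.0384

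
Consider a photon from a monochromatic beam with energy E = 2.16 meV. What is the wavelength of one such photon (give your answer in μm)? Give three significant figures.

Take h = 6.62607015 × 10^-34 J·s, c = 2.99792458 × 10^8 m/s, 1 eV = 1.602176634 × 10^-19 J.
In SI units: E = 2.16 meV = 3.4607 × 10^-22 J.
For a photon λ = hc/E, so λ = 5.740 × 10^-4 m.
Converting to μm: λ = 574.0 μm ≈ 574 μm.

574 μm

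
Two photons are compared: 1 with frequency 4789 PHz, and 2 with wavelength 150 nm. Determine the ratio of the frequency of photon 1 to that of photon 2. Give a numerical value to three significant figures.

f_1 = 4.789e18 Hz (from frequency = 4789 PHz, via f given directly).
f_2 = 1.999e15 Hz (from wavelength = 150 nm, via f = c/λ).
Ratio = 4.789e18 / 1.999e15 = 2400.

2400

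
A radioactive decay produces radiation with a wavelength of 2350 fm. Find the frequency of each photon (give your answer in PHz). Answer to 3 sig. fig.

1.28e5 PHz

Use c = 2.99792458e8 m/s.
In SI units: λ = 2350 fm = 2.35e-12 m.
The photon relation is f = c/λ, giving f = 1.276e20 Hz.
Converting to PHz: f = 127600 PHz ≈ 1.28e5 PHz.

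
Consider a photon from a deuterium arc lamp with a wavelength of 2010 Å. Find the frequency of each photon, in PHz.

(c = 2.99792458e8 m/s.)
In SI units: λ = 2010 Å = 2.01e-7 m.
For a photon f = c/λ, so f = 1.492e15 Hz.
Converting to PHz: f = 1.492 PHz ≈ 1.49 PHz.

1.49 PHz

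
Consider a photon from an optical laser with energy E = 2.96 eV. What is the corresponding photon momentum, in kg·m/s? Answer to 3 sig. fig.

1.58·10^-27 kg·m/s

Use c = 2.99792458·10^8 m/s, 1 eV = 1.602176634·10^-19 J.
Convert to SI: E = 2.96 eV = 4.7424·10^-19 J.
The photon relation is p = E/c, giving p = 1.582·10^-27 kg·m/s.
So p ≈ 1.58·10^-27 kg·m/s.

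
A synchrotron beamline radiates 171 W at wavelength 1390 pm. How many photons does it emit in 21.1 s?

2.52e19 photons

Total energy: E_total = P·t = 171 × 21.1 = 3608 J.
Per-photon energy: E = 1.429e-16 J.
N = E_total / E_photon = 2.52e19.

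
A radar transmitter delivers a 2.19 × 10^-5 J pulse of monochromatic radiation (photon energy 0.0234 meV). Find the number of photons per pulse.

5.84 × 10^18 photons

Per-photon energy: E = 3.749 × 10^-24 J (from energy = 0.0234 meV).
N = E_total / E_photon = 2.19 × 10^-5 J / 3.749 × 10^-24 J = 5.84 × 10^18.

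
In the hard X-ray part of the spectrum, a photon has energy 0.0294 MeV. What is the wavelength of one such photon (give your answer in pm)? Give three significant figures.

First convert: E = 0.0294 MeV = 4.7104·10^-15 J.
Apply λ = hc/E: λ = 4.217·10^-11 m.
Converting to pm: λ = 42.17 pm ≈ 42.2 pm.

42.2 pm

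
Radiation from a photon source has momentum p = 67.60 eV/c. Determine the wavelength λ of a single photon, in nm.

(h = 6.62607015e-34 J·s, c = 2.99792458e8 m/s, 1 eV = 1.602176634e-19 J.)
Convert to SI: p = 67.60 eV/c = 3.6127e-26 kg·m/s.
For a photon λ = h/p, so λ = 1.834e-8 m.
Converting to nm: λ = 18.34 nm ≈ 18.3 nm.

18.3 nm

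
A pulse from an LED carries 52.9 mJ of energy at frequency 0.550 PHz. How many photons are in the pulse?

Per-photon energy: E = 3.644e-19 J (from frequency = 0.550 PHz).
N = E_total / E_photon = 0.0529 J / 3.644e-19 J = 1.45e17.

1.45e17 photons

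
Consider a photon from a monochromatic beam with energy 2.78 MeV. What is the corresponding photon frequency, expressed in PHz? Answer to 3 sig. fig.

6.72e5 PHz

Take h = 6.62607015e-34 J·s, 1 eV = 1.602176634e-19 J.
First convert: E = 2.78 MeV = 4.4541e-13 J.
For a photon f = E/h, so f = 6.722e20 Hz.
Converting to PHz: f = 672200 PHz ≈ 6.72e5 PHz.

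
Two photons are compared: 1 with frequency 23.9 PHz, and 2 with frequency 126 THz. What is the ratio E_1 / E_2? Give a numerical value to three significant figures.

E_1 = 1.584e-17 J (from frequency = 23.9 PHz, via E = hf).
E_2 = 8.349e-20 J (from frequency = 126 THz, via E = hf).
Ratio = 1.584e-17 / 8.349e-20 = 190.

190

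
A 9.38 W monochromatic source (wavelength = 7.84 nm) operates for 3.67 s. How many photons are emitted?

1.36 × 10^18 photons

Total energy: E_total = P·t = 9.38 × 3.67 = 34.42 J.
Per-photon energy: E = 2.534 × 10^-17 J.
N = E_total / E_photon = 1.36 × 10^18.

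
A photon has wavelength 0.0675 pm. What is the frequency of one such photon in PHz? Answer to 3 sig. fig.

4.44e6 PHz

Use c = 2.99792458e8 m/s.
First convert: λ = 0.0675 pm = 6.75e-14 m.
The photon relation is f = c/λ, giving f = 4.441e21 Hz.
Converting to PHz: f = 4.441e6 PHz ≈ 4.44e6 PHz.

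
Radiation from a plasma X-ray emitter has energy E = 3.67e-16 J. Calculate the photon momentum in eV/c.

2290 eV/c

Take c = 2.99792458e8 m/s, 1 eV = 1.602176634e-19 J.
Since p = E/c for a photon, p = 1.224e-24 kg·m/s.
Converting to eV/c: p = 2291 eV/c ≈ 2290 eV/c.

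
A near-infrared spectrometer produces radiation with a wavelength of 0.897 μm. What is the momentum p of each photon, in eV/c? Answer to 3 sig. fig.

1.38 eV/c

Use h = 6.62607015e-34 J·s, c = 2.99792458e8 m/s, 1 eV = 1.602176634e-19 J.
In SI units: λ = 0.897 μm = 8.97e-7 m.
For a photon p = h/λ, so p = 7.387e-28 kg·m/s.
Converting to eV/c: p = 1.382 eV/c ≈ 1.38 eV/c.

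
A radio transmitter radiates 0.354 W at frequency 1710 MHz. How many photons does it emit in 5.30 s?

1.66 × 10^24 photons

Total energy: E_total = P·t = 0.354 × 5.30 = 1.876 J.
Per-photon energy: E = 1.133 × 10^-24 J.
N = E_total / E_photon = 1.66 × 10^24.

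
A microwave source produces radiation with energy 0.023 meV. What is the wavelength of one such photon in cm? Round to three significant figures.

Take h = 6.62607015e-34 J·s, c = 2.99792458e8 m/s, 1 eV = 1.602176634e-19 J.
First convert: E = 0.023 meV = 3.6850e-24 J.
Apply λ = hc/E: λ = 0.05391 m.
Converting to cm: λ = 5.391 cm ≈ 5.39 cm.

5.39 cm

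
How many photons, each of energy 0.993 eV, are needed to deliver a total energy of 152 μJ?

Per-photon energy: E = 1.591 × 10^-19 J (from energy = 0.993 eV).
N = E_total / E_photon = 1.52 × 10^-4 J / 1.591 × 10^-19 J = 9.55 × 10^14.

9.55 × 10^14 photons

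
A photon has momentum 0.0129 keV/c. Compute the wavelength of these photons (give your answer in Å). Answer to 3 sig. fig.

Convert to SI: p = 0.0129 keV/c = 6.8941 × 10^-27 kg·m/s.
Since λ = h/p for a photon, λ = 9.611 × 10^-8 m.
Converting to Å: λ = 961.1 Å ≈ 961 Å.

961 Å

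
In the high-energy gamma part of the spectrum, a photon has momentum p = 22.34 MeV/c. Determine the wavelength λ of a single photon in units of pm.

0.0555 pm

First convert: p = 22.34 MeV/c = 1.1939·10^-20 kg·m/s.
Apply λ = h/p: λ = 5.550·10^-14 m.
Converting to pm: λ = 0.05550 pm ≈ 0.0555 pm.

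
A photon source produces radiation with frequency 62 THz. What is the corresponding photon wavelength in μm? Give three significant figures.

(c = 2.99792458e8 m/s.)
In SI units: f = 62 THz = 6.2e13 Hz.
Since λ = c/f for a photon, λ = 4.835e-6 m.
Converting to μm: λ = 4.835 μm ≈ 4.84 μm.

4.84 μm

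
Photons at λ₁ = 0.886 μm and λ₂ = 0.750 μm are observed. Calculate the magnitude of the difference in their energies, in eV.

Using E = hc/λ: E₁ = 2.242 × 10^-19 J, E₂ = 2.649 × 10^-19 J.
|ΔE| = |2.242 × 10^-19 − 2.649 × 10^-19| = 4.07 × 10^-20 J = 0.254 eV.

0.254 eV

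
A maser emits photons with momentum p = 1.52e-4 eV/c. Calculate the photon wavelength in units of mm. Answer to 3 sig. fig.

(h = 6.62607015e-34 J·s, c = 2.99792458e8 m/s, 1 eV = 1.602176634e-19 J.)
In SI units: p = 1.52e-4 eV/c = 8.1233e-32 kg·m/s.
Apply λ = h/p: λ = 0.008157 m.
Converting to mm: λ = 8.157 mm ≈ 8.16 mm.

8.16 mm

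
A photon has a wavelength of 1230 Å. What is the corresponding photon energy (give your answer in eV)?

10.1 eV

Take h = 6.62607015·10^-34 J·s, c = 2.99792458·10^8 m/s, 1 eV = 1.602176634·10^-19 J.
In SI units: λ = 1230 Å = 1.23·10^-7 m.
Apply E = hc/λ: E = 1.615·10^-18 J.
Converting to eV: E = 10.08 eV ≈ 10.1 eV.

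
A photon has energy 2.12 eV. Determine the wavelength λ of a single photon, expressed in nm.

Use h = 6.62607015 × 10^-34 J·s, c = 2.99792458 × 10^8 m/s, 1 eV = 1.602176634 × 10^-19 J.
Convert to SI: E = 2.12 eV = 3.3966 × 10^-19 J.
The photon relation is λ = hc/E, giving λ = 5.848 × 10^-7 m.
Converting to nm: λ = 584.8 nm ≈ 585 nm.

585 nm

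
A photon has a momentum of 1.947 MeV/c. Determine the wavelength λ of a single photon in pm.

Use h = 6.62607015 × 10^-34 J·s, c = 2.99792458 × 10^8 m/s, 1 eV = 1.602176634 × 10^-19 J.
Convert to SI: p = 1.947 MeV/c = 1.0405 × 10^-21 kg·m/s.
For a photon λ = h/p, so λ = 6.368 × 10^-13 m.
Converting to pm: λ = 0.6368 pm ≈ 0.637 pm.

0.637 pm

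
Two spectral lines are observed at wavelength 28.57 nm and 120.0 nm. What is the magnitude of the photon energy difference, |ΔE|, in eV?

Using E = hc/λ: E₁ = 6.9529 × 10^-18 J, E₂ = 1.6554 × 10^-18 J.
|ΔE| = |6.9529 × 10^-18 − 1.6554 × 10^-18| = 5.30 × 10^-18 J = 33.1 eV.

33.1 eV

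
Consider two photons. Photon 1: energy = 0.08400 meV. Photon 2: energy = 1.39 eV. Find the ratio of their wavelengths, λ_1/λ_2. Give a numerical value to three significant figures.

λ_1 = 0.01476 m (from energy = 0.08400 meV, via λ = hc/E).
λ_2 = 8.920·10^-7 m (from energy = 1.39 eV, via λ = hc/E).
Ratio = 0.01476 / 8.920·10^-7 = 1.65·10^4.

1.65·10^4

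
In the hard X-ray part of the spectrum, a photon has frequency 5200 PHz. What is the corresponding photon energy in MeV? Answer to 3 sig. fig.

0.0215 MeV

First convert: f = 5200 PHz = 5.2 × 10^18 Hz.
Since E = hf for a photon, E = 3.446 × 10^-15 J.
Converting to MeV: E = 0.02151 MeV ≈ 0.0215 MeV.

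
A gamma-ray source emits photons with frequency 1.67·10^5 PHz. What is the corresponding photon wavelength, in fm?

1800 fm

Take c = 2.99792458·10^8 m/s.
In SI units: f = 1.67·10^5 PHz = 1.67·10^20 Hz.
The photon relation is λ = c/f, giving λ = 1.795·10^-12 m.
Converting to fm: λ = 1795 fm ≈ 1800 fm.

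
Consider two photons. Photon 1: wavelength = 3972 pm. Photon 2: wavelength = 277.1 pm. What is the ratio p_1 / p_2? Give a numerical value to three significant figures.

0.0698

p_1 = 1.668·10^-25 kg·m/s (from wavelength = 3972 pm, via p = h/λ).
p_2 = 2.391·10^-24 kg·m/s (from wavelength = 277.1 pm, via p = h/λ).
Ratio = 1.668·10^-25 / 2.391·10^-24 = 0.0698.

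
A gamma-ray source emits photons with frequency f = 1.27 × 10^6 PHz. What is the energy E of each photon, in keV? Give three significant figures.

5250 keV

Take h = 6.62607015 × 10^-34 J·s, 1 eV = 1.602176634 × 10^-19 J.
In SI units: f = 1.27 × 10^6 PHz = 1.27 × 10^21 Hz.
Since E = hf for a photon, E = 8.415 × 10^-13 J.
Converting to keV: E = 5252 keV ≈ 5250 keV.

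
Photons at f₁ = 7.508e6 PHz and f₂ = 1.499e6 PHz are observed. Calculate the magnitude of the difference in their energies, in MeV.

24.9 MeV

Using E = hf: E₁ = 4.9749e-12 J, E₂ = 9.9325e-13 J.
|ΔE| = |4.9749e-12 − 9.9325e-13| = 3.98e-12 J = 24.9 MeV.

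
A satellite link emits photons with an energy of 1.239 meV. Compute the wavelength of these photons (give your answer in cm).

0.100 cm

In SI units: E = 1.239 meV = 1.9851 × 10^-22 J.
Since λ = hc/E for a photon, λ = 0.001001 m.
Converting to cm: λ = 0.1001 cm ≈ 0.100 cm.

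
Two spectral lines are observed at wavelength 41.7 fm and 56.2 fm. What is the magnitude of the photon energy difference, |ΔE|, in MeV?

7.67 MeV

Using E = hc/λ: E₁ = 4.764 × 10^-12 J, E₂ = 3.535 × 10^-12 J.
|ΔE| = |4.764 × 10^-12 − 3.535 × 10^-12| = 1.23 × 10^-12 J = 7.67 MeV.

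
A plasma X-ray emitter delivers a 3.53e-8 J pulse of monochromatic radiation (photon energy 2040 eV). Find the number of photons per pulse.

Per-photon energy: E = 3.268e-16 J (from energy = 2040 eV).
N = E_total / E_photon = 3.53e-8 J / 3.268e-16 J = 1.08e8.

1.08e8 photons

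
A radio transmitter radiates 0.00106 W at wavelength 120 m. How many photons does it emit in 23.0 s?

Total energy: E_total = P·t = 0.00106 × 23.0 = 0.02438 J.
Per-photon energy: E = 1.655e-27 J.
N = E_total / E_photon = 1.47e25.

1.47e25 photons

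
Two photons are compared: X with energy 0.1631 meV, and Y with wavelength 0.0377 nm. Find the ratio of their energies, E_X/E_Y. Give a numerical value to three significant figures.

E_X = 2.613e-23 J (from energy = 0.1631 meV, via E given directly).
E_Y = 5.269e-15 J (from wavelength = 0.0377 nm, via E = hc/λ).
Ratio = 2.613e-23 / 5.269e-15 = 4.96e-9.

4.96e-9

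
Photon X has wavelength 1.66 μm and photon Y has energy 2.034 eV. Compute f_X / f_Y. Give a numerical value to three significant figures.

0.367

f_X = 1.806·10^14 Hz (from wavelength = 1.66 μm, via f = c/λ).
f_Y = 4.918·10^14 Hz (from energy = 2.034 eV, via f = E/h).
Ratio = 1.806·10^14 / 4.918·10^14 = 0.367.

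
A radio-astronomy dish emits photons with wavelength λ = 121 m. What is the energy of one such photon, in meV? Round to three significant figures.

1.02 × 10^-5 meV

Since E = hc/λ for a photon, E = 1.642 × 10^-27 J.
Converting to meV: E = 1.025 × 10^-5 meV ≈ 1.02 × 10^-5 meV.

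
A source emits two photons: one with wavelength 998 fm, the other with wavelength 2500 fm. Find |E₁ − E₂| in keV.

746 keV

Using E = hc/λ: E₁ = 1.990 × 10^-13 J, E₂ = 7.946 × 10^-14 J.
|ΔE| = |1.990 × 10^-13 − 7.946 × 10^-14| = 1.20 × 10^-13 J = 746 keV.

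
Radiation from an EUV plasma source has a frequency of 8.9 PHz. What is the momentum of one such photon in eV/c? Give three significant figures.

First convert: f = 8.9 PHz = 8.9 × 10^15 Hz.
Apply p = hf/c: p = 1.967 × 10^-26 kg·m/s.
Converting to eV/c: p = 36.81 eV/c ≈ 36.8 eV/c.

36.8 eV/c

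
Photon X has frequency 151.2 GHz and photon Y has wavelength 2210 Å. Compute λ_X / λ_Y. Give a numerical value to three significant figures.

8970

λ_X = 0.001983 m (from frequency = 151.2 GHz, via λ = c/f).
λ_Y = 2.210 × 10^-7 m (from wavelength = 2210 Å, via λ given directly).
Ratio = 0.001983 / 2.210 × 10^-7 = 8970.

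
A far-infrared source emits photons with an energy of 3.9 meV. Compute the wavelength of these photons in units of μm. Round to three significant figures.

First convert: E = 3.9 meV = 6.2485 × 10^-22 J.
Since λ = hc/E for a photon, λ = 3.179 × 10^-4 m.
Converting to μm: λ = 317.9 μm ≈ 318 μm.

318 μm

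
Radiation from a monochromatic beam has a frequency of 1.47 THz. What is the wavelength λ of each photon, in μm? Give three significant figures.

(c = 2.99792458 × 10^8 m/s.)
First convert: f = 1.47 THz = 1.47 × 10^12 Hz.
For a photon λ = c/f, so λ = 2.039 × 10^-4 m.
Converting to μm: λ = 203.9 μm ≈ 204 μm.

204 μm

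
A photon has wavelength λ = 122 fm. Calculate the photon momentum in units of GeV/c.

(h = 6.62607015e-34 J·s, c = 2.99792458e8 m/s, 1 eV = 1.602176634e-19 J.)
In SI units: λ = 122 fm = 1.22e-13 m.
Since p = h/λ for a photon, p = 5.431e-21 kg·m/s.
Converting to GeV/c: p = 0.01016 GeV/c ≈ 0.0102 GeV/c.

0.0102 GeV/c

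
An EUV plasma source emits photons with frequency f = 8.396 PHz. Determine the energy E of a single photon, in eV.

34.7 eV

(h = 6.62607015 × 10^-34 J·s, 1 eV = 1.602176634 × 10^-19 J.)
Convert to SI: f = 8.396 PHz = 8.396 × 10^15 Hz.
For a photon E = hf, so E = 5.563 × 10^-18 J.
Converting to eV: E = 34.72 eV ≈ 34.7 eV.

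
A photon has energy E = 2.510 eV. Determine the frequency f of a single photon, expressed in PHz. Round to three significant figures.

Use h = 6.62607015e-34 J·s, 1 eV = 1.602176634e-19 J.
Convert to SI: E = 2.510 eV = 4.0215e-19 J.
For a photon f = E/h, so f = 6.069e14 Hz.
Converting to PHz: f = 0.6069 PHz ≈ 0.607 PHz.

0.607 PHz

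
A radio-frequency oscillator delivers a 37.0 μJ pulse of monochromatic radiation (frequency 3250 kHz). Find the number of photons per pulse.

Per-photon energy: E = 2.153·10^-27 J (from frequency = 3250 kHz).
N = E_total / E_photon = 3.70·10^-5 J / 2.153·10^-27 J = 1.72·10^22.

1.72·10^22 photons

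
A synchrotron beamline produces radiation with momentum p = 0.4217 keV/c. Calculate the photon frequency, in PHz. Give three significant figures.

First convert: p = 0.4217 keV/c = 2.2537e-25 kg·m/s.
The photon relation is f = pc/h, giving f = 1.020e17 Hz.
Converting to PHz: f = 102.0 PHz ≈ 102 PHz.

102 PHz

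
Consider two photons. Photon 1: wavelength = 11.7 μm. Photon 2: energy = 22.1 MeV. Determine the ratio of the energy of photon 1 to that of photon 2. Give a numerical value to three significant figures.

4.79e-9

E_1 = 1.698e-20 J (from wavelength = 11.7 μm, via E = hc/λ).
E_2 = 3.541e-12 J (from energy = 22.1 MeV, via E given directly).
Ratio = 1.698e-20 / 3.541e-12 = 4.79e-9.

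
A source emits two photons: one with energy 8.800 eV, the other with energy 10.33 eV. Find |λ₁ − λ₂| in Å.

209 Å

Using λ = hc/E: λ₁ = 1.4089 × 10^-7 m, λ₂ = 1.2002 × 10^-7 m.
|Δλ| = |1.4089 × 10^-7 − 1.2002 × 10^-7| = 2.09 × 10^-8 m = 209 Å.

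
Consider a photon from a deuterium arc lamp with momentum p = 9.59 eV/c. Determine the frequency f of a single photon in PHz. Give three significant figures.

2.32 PHz

Take h = 6.62607015 × 10^-34 J·s, c = 2.99792458 × 10^8 m/s, 1 eV = 1.602176634 × 10^-19 J.
Convert to SI: p = 9.59 eV/c = 5.1252 × 10^-27 kg·m/s.
Apply f = pc/h: f = 2.319 × 10^15 Hz.
Converting to PHz: f = 2.319 PHz ≈ 2.32 PHz.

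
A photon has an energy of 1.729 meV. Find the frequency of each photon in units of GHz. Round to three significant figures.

In SI units: E = 1.729 meV = 2.7702 × 10^-22 J.
The photon relation is f = E/h, giving f = 4.181 × 10^11 Hz.
Converting to GHz: f = 418.1 GHz ≈ 418 GHz.

418 GHz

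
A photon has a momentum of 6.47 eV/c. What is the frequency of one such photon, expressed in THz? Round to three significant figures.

1560 THz

(h = 6.62607015e-34 J·s, c = 2.99792458e8 m/s, 1 eV = 1.602176634e-19 J.)
In SI units: p = 6.47 eV/c = 3.4578e-27 kg·m/s.
Since f = pc/h for a photon, f = 1.564e15 Hz.
Converting to THz: f = 1564 THz ≈ 1560 THz.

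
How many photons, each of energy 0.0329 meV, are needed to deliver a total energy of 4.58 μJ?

Per-photon energy: E = 5.271 × 10^-24 J (from energy = 0.0329 meV).
N = E_total / E_photon = 4.58 × 10^-6 J / 5.271 × 10^-24 J = 8.69 × 10^17.

8.69 × 10^17 photons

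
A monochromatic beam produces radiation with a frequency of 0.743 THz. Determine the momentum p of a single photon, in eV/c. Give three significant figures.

3.07e-3 eV/c

In SI units: f = 0.743 THz = 7.43e11 Hz.
For a photon p = hf/c, so p = 1.642e-30 kg·m/s.
Converting to eV/c: p = 0.003073 eV/c ≈ 3.07e-3 eV/c.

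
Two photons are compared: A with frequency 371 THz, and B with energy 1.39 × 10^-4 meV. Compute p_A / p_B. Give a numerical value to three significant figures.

1.10 × 10^7

p_A = 8.200 × 10^-28 kg·m/s (from frequency = 371 THz, via p = hf/c).
p_B = 7.429 × 10^-35 kg·m/s (from energy = 1.39 × 10^-4 meV, via p = E/c).
Ratio = 8.200 × 10^-28 / 7.429 × 10^-35 = 1.10 × 10^7.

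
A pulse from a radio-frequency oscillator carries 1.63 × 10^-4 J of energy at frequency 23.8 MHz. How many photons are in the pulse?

Per-photon energy: E = 1.577 × 10^-26 J (from frequency = 23.8 MHz).
N = E_total / E_photon = 1.63 × 10^-4 J / 1.577 × 10^-26 J = 1.03 × 10^22.

1.03 × 10^22 photons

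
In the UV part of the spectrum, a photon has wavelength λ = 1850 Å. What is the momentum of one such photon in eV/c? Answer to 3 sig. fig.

6.70 eV/c

Use h = 6.62607015e-34 J·s, c = 2.99792458e8 m/s, 1 eV = 1.602176634e-19 J.
In SI units: λ = 1850 Å = 1.85e-7 m.
Since p = h/λ for a photon, p = 3.582e-27 kg·m/s.
Converting to eV/c: p = 6.702 eV/c ≈ 6.70 eV/c.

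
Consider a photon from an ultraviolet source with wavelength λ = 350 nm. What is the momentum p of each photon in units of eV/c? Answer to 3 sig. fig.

Use h = 6.62607015e-34 J·s, c = 2.99792458e8 m/s, 1 eV = 1.602176634e-19 J.
First convert: λ = 350 nm = 3.50e-7 m.
The photon relation is p = h/λ, giving p = 1.893e-27 kg·m/s.
Converting to eV/c: p = 3.542 eV/c ≈ 3.54 eV/c.

3.54 eV/c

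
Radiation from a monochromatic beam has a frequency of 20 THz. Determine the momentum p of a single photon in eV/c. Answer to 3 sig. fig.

0.0827 eV/c

In SI units: f = 20 THz = 2.0e13 Hz.
The photon relation is p = hf/c, giving p = 4.420e-29 kg·m/s.
Converting to eV/c: p = 0.08271 eV/c ≈ 0.0827 eV/c.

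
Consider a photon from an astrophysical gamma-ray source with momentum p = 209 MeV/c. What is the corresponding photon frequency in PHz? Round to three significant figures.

5.05e7 PHz

Take h = 6.62607015e-34 J·s, c = 2.99792458e8 m/s, 1 eV = 1.602176634e-19 J.
In SI units: p = 209 MeV/c = 1.1170e-19 kg·m/s.
Since f = pc/h for a photon, f = 5.054e22 Hz.
Converting to PHz: f = 5.054e7 PHz ≈ 5.05e7 PHz.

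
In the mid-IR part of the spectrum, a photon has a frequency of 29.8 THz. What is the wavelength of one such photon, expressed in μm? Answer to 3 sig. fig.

10.1 μm

(c = 2.99792458 × 10^8 m/s.)
Convert to SI: f = 29.8 THz = 2.98 × 10^13 Hz.
For a photon λ = c/f, so λ = 1.006 × 10^-5 m.
Converting to μm: λ = 10.06 μm ≈ 10.1 μm.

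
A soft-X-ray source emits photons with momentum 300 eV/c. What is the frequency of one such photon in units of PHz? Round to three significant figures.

72.5 PHz

First convert: p = 300 eV/c = 1.6033 × 10^-25 kg·m/s.
For a photon f = pc/h, so f = 7.254 × 10^16 Hz.
Converting to PHz: f = 72.54 PHz ≈ 72.5 PHz.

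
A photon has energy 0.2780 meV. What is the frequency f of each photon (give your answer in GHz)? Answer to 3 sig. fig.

Use h = 6.62607015·10^-34 J·s, 1 eV = 1.602176634·10^-19 J.
First convert: E = 0.2780 meV = 4.4541·10^-23 J.
For a photon f = E/h, so f = 6.722·10^10 Hz.
Converting to GHz: f = 67.22 GHz ≈ 67.2 GHz.

67.2 GHz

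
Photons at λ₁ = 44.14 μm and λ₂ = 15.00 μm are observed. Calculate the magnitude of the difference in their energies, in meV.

Using E = hc/λ: E₁ = 4.5003·10^-21 J, E₂ = 1.3243·10^-20 J.
|ΔE| = |4.5003·10^-21 − 1.3243·10^-20| = 8.74·10^-21 J = 54.6 meV.

54.6 meV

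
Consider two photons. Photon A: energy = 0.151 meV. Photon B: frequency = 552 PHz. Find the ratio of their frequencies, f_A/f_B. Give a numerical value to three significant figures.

6.61e-8

f_A = 3.651e10 Hz (from energy = 0.151 meV, via f = E/h).
f_B = 5.520e17 Hz (from frequency = 552 PHz, via f given directly).
Ratio = 3.651e10 / 5.520e17 = 6.61e-8.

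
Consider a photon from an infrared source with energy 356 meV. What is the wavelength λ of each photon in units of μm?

3.48 μm

Convert to SI: E = 356 meV = 5.7037 × 10^-20 J.
Since λ = hc/E for a photon, λ = 3.483 × 10^-6 m.
Converting to μm: λ = 3.483 μm ≈ 3.48 μm.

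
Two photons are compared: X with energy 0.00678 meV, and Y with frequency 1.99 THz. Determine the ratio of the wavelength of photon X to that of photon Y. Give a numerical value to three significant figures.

1210

λ_X = 0.1829 m (from energy = 0.00678 meV, via λ = hc/E).
λ_Y = 1.506e-4 m (from frequency = 1.99 THz, via λ = c/f).
Ratio = 0.1829 / 1.506e-4 = 1210.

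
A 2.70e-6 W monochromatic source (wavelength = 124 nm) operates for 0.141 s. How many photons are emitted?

2.38e11 photons

Total energy: E_total = P·t = 2.70e-6 × 0.141 = 3.807e-7 J.
Per-photon energy: E = 1.602e-18 J.
N = E_total / E_photon = 2.38e11.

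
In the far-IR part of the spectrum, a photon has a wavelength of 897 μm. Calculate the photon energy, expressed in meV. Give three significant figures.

Use h = 6.62607015 × 10^-34 J·s, c = 2.99792458 × 10^8 m/s, 1 eV = 1.602176634 × 10^-19 J.
First convert: λ = 897 μm = 8.97 × 10^-4 m.
Since E = hc/λ for a photon, E = 2.215 × 10^-22 J.
Converting to meV: E = 1.382 meV ≈ 1.38 meV.

1.38 meV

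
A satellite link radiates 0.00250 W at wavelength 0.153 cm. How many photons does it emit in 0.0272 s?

5.24·10^17 photons

Total energy: E_total = P·t = 0.00250 × 0.0272 = 6.800·10^-5 J.
Per-photon energy: E = 1.298·10^-22 J.
N = E_total / E_photon = 5.24·10^17.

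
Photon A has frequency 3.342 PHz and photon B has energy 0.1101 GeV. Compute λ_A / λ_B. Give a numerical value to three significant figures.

7.97e6

λ_A = 8.970e-8 m (from frequency = 3.342 PHz, via λ = c/f).
λ_B = 1.126e-14 m (from energy = 0.1101 GeV, via λ = hc/E).
Ratio = 8.970e-8 / 1.126e-14 = 7.97e6.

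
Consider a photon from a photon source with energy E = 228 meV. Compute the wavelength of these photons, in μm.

First convert: E = 228 meV = 3.6530e-20 J.
Since λ = hc/E for a photon, λ = 5.438e-6 m.
Converting to μm: λ = 5.438 μm ≈ 5.44 μm.

5.44 μm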